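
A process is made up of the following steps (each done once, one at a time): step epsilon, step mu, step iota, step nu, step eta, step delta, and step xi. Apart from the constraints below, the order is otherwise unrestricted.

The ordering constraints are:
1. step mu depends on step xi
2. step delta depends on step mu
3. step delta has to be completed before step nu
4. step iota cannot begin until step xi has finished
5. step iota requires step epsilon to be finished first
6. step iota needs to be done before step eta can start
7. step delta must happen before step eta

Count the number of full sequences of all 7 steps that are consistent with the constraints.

2 steps have no prerequisites (step epsilon, step xi), so any of them could come first.
Enumerating by repeatedly choosing an available step (one whose prerequisites are all placed) gives 23 distinct complete orderings.

23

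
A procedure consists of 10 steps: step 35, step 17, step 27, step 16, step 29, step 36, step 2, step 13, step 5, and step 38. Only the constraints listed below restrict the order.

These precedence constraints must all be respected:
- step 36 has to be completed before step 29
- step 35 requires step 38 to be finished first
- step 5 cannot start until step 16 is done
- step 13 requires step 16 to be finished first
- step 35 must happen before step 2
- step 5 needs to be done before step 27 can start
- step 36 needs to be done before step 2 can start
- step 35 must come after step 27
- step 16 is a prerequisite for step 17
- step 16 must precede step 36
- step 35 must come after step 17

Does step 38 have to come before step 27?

No

No chain of constraints connects step 38 to step 27 in either direction.
So step 38 can come before step 27 or after — it is not forced.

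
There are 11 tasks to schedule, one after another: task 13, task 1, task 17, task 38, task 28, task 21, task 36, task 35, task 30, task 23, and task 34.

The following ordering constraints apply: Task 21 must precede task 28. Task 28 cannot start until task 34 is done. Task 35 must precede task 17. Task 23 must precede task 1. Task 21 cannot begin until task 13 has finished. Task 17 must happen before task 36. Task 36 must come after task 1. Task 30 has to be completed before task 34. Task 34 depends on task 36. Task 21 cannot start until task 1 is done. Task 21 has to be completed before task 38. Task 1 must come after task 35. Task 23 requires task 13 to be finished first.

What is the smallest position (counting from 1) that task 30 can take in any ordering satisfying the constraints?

1

Task 30 has no prerequisites at all, so it can go in position 1.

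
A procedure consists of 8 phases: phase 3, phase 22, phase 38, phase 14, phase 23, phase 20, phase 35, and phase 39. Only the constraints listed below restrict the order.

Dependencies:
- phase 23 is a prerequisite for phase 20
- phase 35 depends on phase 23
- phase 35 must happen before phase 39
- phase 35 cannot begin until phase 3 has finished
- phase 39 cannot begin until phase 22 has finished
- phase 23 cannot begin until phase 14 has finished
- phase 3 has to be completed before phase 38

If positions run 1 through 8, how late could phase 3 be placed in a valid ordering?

The phases that are forced after phase 3, directly or by a chain of constraints, are phase 38, phase 35, phase 39. That's 3 phases.
So at least 3 phases follow phase 3, putting phase 3 no later than position 5. That position is achievable by scheduling everything else first.

5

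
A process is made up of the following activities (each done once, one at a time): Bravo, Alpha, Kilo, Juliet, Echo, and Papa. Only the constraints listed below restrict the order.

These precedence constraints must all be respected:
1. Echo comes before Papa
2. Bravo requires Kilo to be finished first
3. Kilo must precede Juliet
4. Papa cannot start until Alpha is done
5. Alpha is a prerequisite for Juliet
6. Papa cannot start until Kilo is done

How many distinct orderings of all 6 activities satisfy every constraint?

57

3 activities have no prerequisites (Alpha, Kilo, Echo), so any of them could come first.
Systematically extending each partial ordering one activity at a time and counting, there are 57 complete orderings.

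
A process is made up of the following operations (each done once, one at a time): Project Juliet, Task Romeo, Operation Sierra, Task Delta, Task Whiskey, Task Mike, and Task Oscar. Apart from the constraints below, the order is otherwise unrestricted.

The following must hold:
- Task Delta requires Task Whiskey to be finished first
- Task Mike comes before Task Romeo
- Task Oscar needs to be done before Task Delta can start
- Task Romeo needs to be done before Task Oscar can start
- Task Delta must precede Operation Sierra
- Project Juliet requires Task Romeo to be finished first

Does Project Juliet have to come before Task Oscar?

No chain of constraints connects Project Juliet to Task Oscar in either direction.
So Project Juliet can come before Task Oscar or after — it is not forced.

No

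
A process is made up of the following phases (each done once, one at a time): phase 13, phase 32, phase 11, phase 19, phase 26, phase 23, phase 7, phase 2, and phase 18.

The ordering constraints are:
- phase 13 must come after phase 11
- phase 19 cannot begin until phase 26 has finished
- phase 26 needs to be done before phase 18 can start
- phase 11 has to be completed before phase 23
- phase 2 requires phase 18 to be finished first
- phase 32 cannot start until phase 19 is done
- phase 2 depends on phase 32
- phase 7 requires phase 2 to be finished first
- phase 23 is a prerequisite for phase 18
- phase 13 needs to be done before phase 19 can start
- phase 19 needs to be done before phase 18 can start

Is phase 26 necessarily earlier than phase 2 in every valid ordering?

Chaining the stated constraints: phase 26 → phase 18 → phase 2.
Hence phase 26 necessarily comes before phase 2.

Yes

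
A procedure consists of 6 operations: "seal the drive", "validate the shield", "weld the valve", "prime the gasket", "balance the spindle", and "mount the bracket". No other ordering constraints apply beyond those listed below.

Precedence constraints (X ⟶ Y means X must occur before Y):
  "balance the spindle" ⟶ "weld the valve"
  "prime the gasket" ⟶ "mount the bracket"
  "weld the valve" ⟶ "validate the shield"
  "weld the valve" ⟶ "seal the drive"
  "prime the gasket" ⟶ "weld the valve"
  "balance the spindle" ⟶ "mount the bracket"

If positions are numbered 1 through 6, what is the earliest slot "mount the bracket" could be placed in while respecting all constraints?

Every operation that must precede "mount the bracket" has to come before it. Tracing all chains that end at "mount the bracket", those operations are: "prime the gasket", "balance the spindle" — 2 in total.
So at minimum 2 operations come before "mount the bracket", putting "mount the bracket" no earlier than position 3. That position is achievable by scheduling exactly those predecessors first.

3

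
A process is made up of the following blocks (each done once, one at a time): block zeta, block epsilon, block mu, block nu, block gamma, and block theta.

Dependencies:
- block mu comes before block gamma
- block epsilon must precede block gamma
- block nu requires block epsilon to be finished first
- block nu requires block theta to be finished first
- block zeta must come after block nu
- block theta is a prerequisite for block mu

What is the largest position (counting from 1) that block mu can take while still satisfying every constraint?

Following the constraints forward from block mu, its only required successor is block gamma.
So at least 1 block follows block mu, putting block mu no later than position 5. That position is achievable by scheduling everything else first.

5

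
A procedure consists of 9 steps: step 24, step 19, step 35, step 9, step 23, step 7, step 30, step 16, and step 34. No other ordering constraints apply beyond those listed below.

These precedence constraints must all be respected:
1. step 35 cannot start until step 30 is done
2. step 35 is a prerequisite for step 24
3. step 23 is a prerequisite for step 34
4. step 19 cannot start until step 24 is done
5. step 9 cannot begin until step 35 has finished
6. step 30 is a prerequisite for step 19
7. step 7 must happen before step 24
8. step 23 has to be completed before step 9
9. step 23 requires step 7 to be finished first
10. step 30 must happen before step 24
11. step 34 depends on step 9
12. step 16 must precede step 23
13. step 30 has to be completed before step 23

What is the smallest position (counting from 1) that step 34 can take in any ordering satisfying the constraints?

Working backwards through the constraints from step 34, its full set of required predecessors is step 35, step 9, step 23, step 7, step 30, step 16 — 6 of them.
With 6 mandatory predecessors, the earliest step 34 can sit is position 6+1 = 7, and placing just those 6 first achieves it.

7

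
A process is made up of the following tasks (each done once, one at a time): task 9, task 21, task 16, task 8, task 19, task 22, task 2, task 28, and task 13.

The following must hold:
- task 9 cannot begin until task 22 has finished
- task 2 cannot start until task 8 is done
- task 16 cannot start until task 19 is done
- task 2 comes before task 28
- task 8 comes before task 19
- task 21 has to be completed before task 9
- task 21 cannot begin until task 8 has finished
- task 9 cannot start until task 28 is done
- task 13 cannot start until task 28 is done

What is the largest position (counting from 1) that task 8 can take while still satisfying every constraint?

Following every chain forward from task 8, the tasks that must come later are task 9, task 21, task 16, task 19, task 2, task 28, task 13 — 7 of them.
So at least 7 tasks follow task 8, putting task 8 no later than position 2. That position is achievable by scheduling everything else first.

2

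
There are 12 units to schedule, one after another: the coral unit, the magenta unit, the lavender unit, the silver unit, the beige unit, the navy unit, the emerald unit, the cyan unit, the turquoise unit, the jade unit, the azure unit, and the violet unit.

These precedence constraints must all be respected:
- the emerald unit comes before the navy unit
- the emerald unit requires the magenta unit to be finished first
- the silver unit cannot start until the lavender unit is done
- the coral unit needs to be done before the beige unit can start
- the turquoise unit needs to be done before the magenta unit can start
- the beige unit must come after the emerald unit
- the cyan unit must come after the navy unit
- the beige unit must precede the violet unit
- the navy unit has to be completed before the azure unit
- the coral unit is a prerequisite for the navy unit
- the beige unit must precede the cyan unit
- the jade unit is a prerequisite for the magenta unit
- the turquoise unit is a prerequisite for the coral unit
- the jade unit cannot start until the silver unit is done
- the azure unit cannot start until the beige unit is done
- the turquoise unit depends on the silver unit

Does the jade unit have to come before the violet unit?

There is a constraint chain the jade unit → the magenta unit → the emerald unit → the beige unit → the violet unit.
That forces the jade unit before the violet unit in every valid schedule.

Yes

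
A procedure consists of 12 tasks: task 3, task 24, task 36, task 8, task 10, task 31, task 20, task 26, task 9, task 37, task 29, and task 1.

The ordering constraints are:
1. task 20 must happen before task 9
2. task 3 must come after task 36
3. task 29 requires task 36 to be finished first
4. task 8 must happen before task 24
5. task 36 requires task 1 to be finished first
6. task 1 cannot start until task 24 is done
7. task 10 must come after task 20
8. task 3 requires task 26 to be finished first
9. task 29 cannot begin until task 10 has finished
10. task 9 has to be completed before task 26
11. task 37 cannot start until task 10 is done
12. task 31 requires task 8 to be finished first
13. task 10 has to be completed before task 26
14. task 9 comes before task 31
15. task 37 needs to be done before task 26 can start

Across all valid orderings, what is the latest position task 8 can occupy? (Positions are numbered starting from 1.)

6

Every task that must follow task 8 has to come after it. Tracing all chains starting from task 8, those tasks are: task 3, task 24, task 36, task 31, task 29, task 1 — 6 in total.
So at least 6 tasks follow task 8, putting task 8 no later than position 6. That position is achievable by scheduling everything else first.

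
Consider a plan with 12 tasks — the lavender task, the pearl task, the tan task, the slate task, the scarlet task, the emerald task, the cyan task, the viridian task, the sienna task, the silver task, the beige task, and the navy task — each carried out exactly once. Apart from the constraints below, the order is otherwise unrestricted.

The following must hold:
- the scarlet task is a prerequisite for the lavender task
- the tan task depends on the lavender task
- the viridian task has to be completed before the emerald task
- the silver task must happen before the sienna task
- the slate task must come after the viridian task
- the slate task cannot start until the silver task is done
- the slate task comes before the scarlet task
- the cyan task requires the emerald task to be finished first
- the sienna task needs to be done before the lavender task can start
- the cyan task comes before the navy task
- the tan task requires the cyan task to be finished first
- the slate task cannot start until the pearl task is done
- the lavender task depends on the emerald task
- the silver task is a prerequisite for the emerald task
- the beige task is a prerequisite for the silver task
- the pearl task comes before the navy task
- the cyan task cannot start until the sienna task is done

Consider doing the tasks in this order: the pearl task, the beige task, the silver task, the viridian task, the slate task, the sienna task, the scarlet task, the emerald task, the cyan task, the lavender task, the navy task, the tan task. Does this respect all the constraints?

Going through the constraints one by one, each required predecessor appears earlier in the sequence than its dependent — e.g. the pearl task (position 1) is before the navy task (position 11), as required.

Yes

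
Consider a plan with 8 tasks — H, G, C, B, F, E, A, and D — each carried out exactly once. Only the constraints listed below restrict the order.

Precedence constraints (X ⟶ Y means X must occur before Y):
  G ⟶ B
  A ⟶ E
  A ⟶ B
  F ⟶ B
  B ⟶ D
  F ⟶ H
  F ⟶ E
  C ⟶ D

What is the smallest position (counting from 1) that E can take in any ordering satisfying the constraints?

3

Every task that must precede E has to come before it. Tracing all chains that end at E, those tasks are: F, A — 2 in total.
With 2 mandatory predecessors, the earliest E can sit is position 2+1 = 3, and placing just those 2 first achieves it.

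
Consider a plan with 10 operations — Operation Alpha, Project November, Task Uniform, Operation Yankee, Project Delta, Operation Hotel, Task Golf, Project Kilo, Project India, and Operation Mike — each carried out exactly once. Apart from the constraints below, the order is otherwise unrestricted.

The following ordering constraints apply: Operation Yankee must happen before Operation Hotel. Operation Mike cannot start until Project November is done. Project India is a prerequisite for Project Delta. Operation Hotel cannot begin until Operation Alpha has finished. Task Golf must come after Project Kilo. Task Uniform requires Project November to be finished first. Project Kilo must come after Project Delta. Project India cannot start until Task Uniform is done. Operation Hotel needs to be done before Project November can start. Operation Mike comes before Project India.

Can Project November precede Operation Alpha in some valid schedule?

No

Following Operation Alpha → Operation Hotel → Project November, Operation Alpha must precede Project November in every valid ordering.
Hence Project November can never be scheduled before Operation Alpha.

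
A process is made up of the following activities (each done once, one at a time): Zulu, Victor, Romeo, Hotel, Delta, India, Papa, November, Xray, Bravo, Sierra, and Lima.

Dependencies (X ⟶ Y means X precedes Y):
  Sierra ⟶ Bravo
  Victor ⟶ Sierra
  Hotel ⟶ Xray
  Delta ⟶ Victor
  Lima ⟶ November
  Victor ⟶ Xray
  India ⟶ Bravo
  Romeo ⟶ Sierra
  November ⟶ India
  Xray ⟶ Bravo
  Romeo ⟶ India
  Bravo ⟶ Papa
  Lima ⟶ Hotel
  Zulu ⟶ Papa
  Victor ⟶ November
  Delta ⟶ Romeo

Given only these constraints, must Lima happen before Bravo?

Following the dependencies: Lima → Hotel → Xray → Bravo.
So Lima must precede Bravo in any valid ordering.

Yes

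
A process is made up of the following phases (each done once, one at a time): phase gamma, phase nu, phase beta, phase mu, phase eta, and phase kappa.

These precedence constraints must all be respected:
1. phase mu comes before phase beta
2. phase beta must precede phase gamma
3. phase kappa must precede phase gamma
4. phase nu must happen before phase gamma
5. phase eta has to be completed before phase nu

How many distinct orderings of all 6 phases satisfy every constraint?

3 phases have no prerequisites (phase mu, phase eta, phase kappa), so any of them could come first.
Systematically extending each partial ordering one phase at a time and counting, there are 30 complete orderings.

30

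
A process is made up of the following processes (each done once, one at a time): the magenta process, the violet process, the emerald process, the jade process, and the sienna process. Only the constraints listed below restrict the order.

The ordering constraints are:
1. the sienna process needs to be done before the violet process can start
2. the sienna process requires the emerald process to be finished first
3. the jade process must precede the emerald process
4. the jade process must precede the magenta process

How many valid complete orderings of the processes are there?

Only the jade process has no prerequisites, so it must go first.
Systematically extending each partial ordering one process at a time and counting, there are 4 complete orderings.

4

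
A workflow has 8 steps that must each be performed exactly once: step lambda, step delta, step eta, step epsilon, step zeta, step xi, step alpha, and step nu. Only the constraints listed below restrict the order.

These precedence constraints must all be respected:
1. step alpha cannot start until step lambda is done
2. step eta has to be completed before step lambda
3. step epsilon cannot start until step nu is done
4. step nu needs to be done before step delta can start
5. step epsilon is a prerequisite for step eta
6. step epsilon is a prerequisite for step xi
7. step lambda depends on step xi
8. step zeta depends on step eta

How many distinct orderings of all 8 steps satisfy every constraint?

49

Step nu is the only step with nothing required before it, so every ordering starts there.
Counting all ways to extend the partial order to a total order gives 49.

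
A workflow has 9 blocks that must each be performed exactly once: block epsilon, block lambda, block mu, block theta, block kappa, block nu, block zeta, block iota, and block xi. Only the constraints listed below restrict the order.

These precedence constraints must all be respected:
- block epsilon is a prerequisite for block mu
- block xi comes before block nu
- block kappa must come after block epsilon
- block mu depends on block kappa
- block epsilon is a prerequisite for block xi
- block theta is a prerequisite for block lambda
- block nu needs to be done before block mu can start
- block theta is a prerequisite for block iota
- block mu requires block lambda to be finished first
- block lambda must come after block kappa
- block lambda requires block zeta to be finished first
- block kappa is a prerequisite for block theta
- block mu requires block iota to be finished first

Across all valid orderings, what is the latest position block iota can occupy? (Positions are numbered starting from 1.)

8

The only block forced after block iota (directly or by a chain) is block mu.
With 1 mandatory successor out of 9 blocks total, the latest slot for block iota is 9−1 = 8, and it's reachable by doing all non-successors before block iota.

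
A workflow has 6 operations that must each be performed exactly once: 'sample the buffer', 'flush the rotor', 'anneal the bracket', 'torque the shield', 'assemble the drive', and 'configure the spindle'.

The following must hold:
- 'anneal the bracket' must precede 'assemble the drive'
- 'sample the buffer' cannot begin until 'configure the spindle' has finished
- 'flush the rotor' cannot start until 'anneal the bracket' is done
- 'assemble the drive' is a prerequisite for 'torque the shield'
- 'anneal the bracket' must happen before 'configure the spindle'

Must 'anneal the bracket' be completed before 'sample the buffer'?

Yes

Tracing the constraints gives a chain: 'anneal the bracket' → 'configure the spindle' → 'sample the buffer'.
Hence 'anneal the bracket' necessarily comes before 'sample the buffer'.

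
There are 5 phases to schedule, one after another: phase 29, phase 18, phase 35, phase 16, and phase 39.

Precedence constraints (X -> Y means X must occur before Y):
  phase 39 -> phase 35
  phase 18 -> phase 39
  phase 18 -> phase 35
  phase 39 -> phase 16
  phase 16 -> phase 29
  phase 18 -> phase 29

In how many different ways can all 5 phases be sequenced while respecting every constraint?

Phase 18 is the only phase with nothing required before it, so every ordering starts there.
Enumerating by repeatedly choosing an available phase (one whose prerequisites are all placed) gives 3 distinct complete orderings.

3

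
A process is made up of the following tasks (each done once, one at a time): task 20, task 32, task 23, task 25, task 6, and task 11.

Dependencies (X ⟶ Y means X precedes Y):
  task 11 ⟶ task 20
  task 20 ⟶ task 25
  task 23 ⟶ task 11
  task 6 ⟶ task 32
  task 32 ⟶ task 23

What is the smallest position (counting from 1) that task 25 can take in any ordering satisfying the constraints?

6

The tasks that are forced before task 25, directly or transitively, are task 20, task 32, task 23, task 6, task 11. That's 5 tasks.
So at minimum 5 tasks come before task 25, putting task 25 no earlier than position 6. That position is achievable by scheduling exactly those predecessors first.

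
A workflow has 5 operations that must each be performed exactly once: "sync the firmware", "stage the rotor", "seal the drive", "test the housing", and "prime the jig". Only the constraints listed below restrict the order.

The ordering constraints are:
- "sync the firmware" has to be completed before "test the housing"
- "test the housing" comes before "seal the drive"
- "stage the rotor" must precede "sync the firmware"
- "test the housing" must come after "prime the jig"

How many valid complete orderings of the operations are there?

3

2 operations have no prerequisites ("stage the rotor", "prime the jig"), so any of them could come first.
Enumerating by repeatedly choosing an available operation (one whose prerequisites are all placed) gives 3 distinct complete orderings.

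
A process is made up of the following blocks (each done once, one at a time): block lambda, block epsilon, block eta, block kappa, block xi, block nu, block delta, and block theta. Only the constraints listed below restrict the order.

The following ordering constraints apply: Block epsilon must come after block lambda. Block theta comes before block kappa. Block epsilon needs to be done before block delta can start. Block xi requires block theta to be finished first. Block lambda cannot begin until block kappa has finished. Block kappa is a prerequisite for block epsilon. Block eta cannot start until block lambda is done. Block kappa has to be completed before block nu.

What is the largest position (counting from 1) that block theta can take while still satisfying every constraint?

The blocks that are forced after block theta, directly or by a chain of constraints, are block lambda, block epsilon, block eta, block kappa, block xi, block nu, block delta. That's 7 blocks.
So at least 7 blocks follow block theta, putting block theta no later than position 1. That position is achievable by scheduling everything else first.

1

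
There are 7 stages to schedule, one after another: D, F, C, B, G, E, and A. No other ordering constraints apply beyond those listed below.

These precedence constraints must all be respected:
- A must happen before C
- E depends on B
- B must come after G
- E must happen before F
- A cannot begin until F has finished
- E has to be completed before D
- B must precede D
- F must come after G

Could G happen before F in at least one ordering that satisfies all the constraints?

Yes

The constraints force G before F, so yes — every valid ordering has G earlier.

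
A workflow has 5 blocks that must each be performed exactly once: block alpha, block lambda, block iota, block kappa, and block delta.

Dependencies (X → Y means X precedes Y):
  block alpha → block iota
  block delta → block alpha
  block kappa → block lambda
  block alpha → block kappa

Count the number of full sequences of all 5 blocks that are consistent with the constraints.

3

Block delta is the only block with nothing required before it, so every ordering starts there.
Counting all ways to extend the partial order to a total order gives 3.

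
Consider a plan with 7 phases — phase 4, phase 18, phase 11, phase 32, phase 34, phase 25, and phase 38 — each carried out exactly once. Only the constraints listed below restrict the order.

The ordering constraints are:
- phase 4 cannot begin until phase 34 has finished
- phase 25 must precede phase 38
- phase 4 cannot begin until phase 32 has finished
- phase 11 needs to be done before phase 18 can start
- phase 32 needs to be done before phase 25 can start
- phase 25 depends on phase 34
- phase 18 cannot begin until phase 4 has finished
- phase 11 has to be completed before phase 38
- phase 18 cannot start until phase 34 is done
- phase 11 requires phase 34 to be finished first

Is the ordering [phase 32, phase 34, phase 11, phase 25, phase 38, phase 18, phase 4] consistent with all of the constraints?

In the proposed order, phase 18 appears before phase 4.
That contradicts the constraint that phase 4 must precede phase 18.

No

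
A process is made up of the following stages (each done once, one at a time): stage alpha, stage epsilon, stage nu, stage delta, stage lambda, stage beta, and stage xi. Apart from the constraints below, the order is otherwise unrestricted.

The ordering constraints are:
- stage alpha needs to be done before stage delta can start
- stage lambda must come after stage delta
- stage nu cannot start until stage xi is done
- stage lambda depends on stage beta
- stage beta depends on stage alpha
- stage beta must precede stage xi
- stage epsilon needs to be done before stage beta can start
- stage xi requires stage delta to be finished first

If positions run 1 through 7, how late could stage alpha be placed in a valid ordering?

2

Following every chain forward from stage alpha, the stages that must come later are stage nu, stage delta, stage lambda, stage beta, stage xi — 5 of them.
With 5 mandatory successors out of 7 stages total, the latest slot for stage alpha is 7−5 = 2, and it's reachable by doing all non-successors before stage alpha.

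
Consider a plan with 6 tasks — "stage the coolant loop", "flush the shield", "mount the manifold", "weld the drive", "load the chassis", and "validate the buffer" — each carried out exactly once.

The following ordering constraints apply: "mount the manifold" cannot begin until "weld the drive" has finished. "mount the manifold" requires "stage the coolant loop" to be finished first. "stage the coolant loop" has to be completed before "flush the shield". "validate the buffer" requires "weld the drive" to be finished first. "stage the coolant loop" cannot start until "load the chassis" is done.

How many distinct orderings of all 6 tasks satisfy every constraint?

The tasks with no prerequisites are "weld the drive", "load the chassis"; any of them can be placed first.
Counting all ways to extend the partial order to a total order gives 26.

26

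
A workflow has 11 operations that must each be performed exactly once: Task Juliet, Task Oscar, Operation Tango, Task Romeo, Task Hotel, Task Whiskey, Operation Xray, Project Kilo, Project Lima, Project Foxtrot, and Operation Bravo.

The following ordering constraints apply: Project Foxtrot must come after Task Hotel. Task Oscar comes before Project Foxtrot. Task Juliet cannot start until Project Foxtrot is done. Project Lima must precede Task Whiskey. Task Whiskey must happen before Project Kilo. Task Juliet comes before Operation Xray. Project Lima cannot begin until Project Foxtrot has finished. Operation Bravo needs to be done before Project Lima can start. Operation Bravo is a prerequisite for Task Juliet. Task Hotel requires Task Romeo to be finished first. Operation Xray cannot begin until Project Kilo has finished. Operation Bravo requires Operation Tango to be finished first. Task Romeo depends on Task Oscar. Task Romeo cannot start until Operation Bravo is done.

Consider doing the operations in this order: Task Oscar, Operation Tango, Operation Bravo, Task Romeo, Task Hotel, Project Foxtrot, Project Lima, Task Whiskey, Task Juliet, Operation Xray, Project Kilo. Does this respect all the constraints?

The sequence places Operation Xray ahead of Project Kilo.
That contradicts the constraint that Project Kilo must precede Operation Xray.

No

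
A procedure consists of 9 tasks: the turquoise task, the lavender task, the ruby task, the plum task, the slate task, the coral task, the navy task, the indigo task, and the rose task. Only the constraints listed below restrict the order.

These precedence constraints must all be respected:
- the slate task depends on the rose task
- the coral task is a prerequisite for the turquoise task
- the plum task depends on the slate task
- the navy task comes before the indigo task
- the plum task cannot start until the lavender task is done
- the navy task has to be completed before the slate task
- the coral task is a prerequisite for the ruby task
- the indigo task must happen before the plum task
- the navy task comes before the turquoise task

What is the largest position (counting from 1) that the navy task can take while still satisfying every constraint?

Following every chain forward from the navy task, the tasks that must come later are the turquoise task, the plum task, the slate task, the indigo task — 4 of them.
So at least 4 tasks follow the navy task, putting the navy task no later than position 5. That position is achievable by scheduling everything else first.

5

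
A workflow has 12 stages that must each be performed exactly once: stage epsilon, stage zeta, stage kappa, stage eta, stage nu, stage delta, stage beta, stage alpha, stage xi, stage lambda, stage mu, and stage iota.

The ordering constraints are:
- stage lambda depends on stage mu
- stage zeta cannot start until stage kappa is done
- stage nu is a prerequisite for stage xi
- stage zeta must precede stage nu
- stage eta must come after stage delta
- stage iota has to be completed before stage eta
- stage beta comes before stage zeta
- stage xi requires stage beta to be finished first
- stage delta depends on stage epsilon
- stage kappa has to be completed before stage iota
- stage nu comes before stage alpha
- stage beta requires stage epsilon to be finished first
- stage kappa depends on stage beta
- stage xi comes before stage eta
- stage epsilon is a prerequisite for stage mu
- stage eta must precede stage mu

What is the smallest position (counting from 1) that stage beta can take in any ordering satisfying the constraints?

Working backwards through the constraints from stage beta, its only required predecessor is stage epsilon.
With 1 mandatory predecessor, the earliest stage beta can sit is position 1+1 = 2, and placing just that one first achieves it.

2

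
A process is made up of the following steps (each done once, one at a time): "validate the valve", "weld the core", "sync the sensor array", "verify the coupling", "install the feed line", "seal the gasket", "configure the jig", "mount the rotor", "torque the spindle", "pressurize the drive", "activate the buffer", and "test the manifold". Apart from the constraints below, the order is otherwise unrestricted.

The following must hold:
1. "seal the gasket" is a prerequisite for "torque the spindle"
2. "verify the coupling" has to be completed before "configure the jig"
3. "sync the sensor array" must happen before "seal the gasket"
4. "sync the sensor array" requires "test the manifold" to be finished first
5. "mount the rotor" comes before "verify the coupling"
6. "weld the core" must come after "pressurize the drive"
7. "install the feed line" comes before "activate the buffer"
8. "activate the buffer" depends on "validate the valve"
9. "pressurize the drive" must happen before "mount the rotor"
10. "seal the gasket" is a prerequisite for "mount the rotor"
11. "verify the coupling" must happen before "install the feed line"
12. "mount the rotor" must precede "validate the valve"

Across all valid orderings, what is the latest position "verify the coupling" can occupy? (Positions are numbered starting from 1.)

9

Following every chain forward from "verify the coupling", the steps that must come later are "install the feed line", "configure the jig", "activate the buffer" — 3 of them.
So at least 3 steps follow "verify the coupling", putting "verify the coupling" no later than position 9. That position is achievable by scheduling everything else first.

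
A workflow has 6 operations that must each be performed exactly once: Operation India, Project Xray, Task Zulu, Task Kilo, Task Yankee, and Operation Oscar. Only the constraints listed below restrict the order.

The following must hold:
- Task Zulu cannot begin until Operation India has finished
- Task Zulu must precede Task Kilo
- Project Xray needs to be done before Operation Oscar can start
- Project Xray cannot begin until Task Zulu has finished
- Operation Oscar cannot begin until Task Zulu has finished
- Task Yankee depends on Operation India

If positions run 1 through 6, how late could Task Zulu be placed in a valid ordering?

3

The operations that are forced after Task Zulu, directly or by a chain of constraints, are Project Xray, Task Kilo, Operation Oscar. That's 3 operations.
So at least 3 operations follow Task Zulu, putting Task Zulu no later than position 3. That position is achievable by scheduling everything else first.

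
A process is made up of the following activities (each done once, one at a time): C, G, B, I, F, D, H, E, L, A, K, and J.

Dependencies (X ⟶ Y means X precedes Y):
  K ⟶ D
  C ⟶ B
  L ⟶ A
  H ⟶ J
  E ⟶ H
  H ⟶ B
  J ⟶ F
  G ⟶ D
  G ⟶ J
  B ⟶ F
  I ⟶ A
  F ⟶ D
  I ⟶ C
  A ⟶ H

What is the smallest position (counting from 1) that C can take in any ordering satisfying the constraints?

The only activity forced before C (directly or transitively) is I.
So at minimum 1 activity comes before C, putting C no earlier than position 2. That position is achievable by scheduling exactly that predecessor first.

2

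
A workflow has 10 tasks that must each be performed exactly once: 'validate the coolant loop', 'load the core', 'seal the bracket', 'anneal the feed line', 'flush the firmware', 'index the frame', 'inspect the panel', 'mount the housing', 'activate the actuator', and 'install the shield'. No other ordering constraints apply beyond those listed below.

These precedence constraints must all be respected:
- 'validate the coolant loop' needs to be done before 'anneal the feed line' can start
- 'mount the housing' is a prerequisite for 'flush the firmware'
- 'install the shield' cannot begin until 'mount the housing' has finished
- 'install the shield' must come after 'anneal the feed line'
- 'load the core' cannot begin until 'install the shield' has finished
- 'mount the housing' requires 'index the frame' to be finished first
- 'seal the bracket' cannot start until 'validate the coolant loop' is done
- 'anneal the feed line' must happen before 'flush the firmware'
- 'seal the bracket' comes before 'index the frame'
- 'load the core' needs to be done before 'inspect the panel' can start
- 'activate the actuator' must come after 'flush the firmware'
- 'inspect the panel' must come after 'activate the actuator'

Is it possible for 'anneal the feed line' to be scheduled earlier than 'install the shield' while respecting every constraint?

The constraints force 'anneal the feed line' before 'install the shield', so yes — every valid ordering has 'anneal the feed line' earlier.

Yes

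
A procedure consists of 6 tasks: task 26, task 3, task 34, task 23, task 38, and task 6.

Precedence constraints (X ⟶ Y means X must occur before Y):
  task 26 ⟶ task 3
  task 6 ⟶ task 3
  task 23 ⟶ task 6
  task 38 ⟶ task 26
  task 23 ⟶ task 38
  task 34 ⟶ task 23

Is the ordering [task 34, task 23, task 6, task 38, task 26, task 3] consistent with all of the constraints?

Going through the constraints one by one, each required predecessor appears earlier in the sequence than its dependent — e.g. task 6 (position 3) is before task 3 (position 6), as required.

Yes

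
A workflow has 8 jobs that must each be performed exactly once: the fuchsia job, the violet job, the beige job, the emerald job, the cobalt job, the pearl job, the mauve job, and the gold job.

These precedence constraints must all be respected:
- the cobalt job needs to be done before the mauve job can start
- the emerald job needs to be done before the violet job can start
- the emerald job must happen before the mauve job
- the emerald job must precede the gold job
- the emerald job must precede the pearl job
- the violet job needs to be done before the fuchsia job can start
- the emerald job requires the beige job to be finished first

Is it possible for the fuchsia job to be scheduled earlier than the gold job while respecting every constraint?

Yes

No chain of constraints runs from the gold job to the fuchsia job, so the gold job is not required to come first.
So a valid ordering placing the fuchsia job earlier than the gold job exists.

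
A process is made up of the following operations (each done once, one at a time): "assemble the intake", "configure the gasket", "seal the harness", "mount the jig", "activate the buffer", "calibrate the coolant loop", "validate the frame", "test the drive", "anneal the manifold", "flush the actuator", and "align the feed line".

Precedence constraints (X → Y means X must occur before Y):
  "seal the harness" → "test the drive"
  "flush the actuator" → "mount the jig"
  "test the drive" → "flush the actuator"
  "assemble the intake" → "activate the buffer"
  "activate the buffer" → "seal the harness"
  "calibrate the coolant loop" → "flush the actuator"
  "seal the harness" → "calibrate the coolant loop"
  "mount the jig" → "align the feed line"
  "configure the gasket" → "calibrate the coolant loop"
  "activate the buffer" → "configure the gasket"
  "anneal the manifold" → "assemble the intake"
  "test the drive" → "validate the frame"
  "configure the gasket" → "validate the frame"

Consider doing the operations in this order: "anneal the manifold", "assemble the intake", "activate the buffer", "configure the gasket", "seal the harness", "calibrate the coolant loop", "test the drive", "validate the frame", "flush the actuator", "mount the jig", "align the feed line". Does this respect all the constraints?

Going through the constraints one by one, each required predecessor appears earlier in the sequence than its dependent — e.g. "configure the gasket" (position 4) is before "validate the frame" (position 8), as required.

Yes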